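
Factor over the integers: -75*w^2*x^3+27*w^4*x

3*w^2*x*(3*w+5*x)*(3*w-5*x)

Pull out the common factor 3*w^2*x; 9*w^2-25*x^2 is a difference of squares.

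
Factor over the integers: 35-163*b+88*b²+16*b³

Testing divisors of the constant over divisors of the leading coefficient, b = 1/4 is a root, so (4*b-1) divides it; the quotient is 4*b²+23*b-35.
The remaining quadratic factors as (4*b-5)(b+7).

(4*b-1)*(4*b-5)*(b+7)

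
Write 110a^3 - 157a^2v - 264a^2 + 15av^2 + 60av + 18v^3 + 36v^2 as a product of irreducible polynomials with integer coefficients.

Group: 11a(10a^2 - 17av - 24a + 6v^2 + 12v) + 3v(10a^2 - 17av - 24a + 6v^2 + 12v); both groups contain (10a^2 - 17av - 24a + 6v^2 + 12v), so (11a + 3v) is a factor with cofactor 10a^2 - 17av - 24a + 6v^2 + 12v.
The cofactor groups again: 10a^2 - 17av - 24a + 6v^2 + 12v = 2a(5a - 6v - 12) - v(5a - 6v - 12); both groups contain (5a - 6v - 12), giving (2a - v)(5a - 6v - 12).

(11a + 3v)(2a - v)(5a - 6v - 12)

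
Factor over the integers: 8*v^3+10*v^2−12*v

2*v*(4*v−3)*(v+2)

Pull out the common factor 2*v, then factor the remaining trinomial.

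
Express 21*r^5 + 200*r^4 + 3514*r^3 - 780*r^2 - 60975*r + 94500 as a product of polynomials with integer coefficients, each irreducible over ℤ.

(3*r - 7)*(7*r - 15)*(r + 5)*(r^2 + 9*r + 180)

Among the possible rational roots, r = -5 is a root, giving the factor (r + 5) and quotient 21*r^4 + 95*r^3 + 3039*r^2 - 15975*r + 18900.
Next, r = 7/3 is a root, giving the factor (3*r - 7) and quotient 7*r^3 + 48*r^2 + 1125*r - 2700.
Then r = 15/7 is a root, so (7*r - 15) divides it; the quotient is r^2 + 9*r + 180.
The quadratic r^2 + 9*r + 180 has discriminant -639 < 0 and is irreducible over ℤ.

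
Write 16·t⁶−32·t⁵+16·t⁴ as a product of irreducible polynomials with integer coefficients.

16·t⁴·(t−1)²

Factor out 16·t⁴ first: what remains is t²−2·t+1.
Recognize a perfect-square trinomial with the parts t and 1.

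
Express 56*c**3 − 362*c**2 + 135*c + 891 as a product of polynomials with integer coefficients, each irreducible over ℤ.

(2*c − 11)*(4*c − 9)*(7*c + 9)

By the rational root theorem, c = −9/7 is a root, so (7*c + 9) divides it; the quotient is 8*c**2 − 62*c + 99.
The remaining quadratic factors as (2*c − 11)(4*c − 9).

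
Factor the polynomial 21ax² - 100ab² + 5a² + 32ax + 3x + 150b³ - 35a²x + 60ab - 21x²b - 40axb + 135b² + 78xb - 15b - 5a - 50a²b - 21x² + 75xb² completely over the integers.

Group: 7x(-5a² + 3ax - 10ab + 5a - 3xb - 3x + 15b² + 15b) + (10b - 1)(-5a² + 3ax - 10ab + 5a - 3xb - 3x + 15b² + 15b); both groups contain (-5a² + 3ax - 10ab + 5a - 3xb - 3x + 15b² + 15b), so (7x + 10b - 1) is a factor with cofactor -5a² + 3ax - 10ab + 5a - 3xb - 3x + 15b² + 15b.
The cofactor groups again: -5a² + 3ax - 10ab + 5a - 3xb - 3x + 15b² + 15b = -5a(a - b - 1) + (3x - 15b)(a - b - 1); both groups contain (a - b - 1), giving -(5a - 3x + 15b)(a - b - 1).

-(7x + 10b - 1)(5a - 3x + 15b)(a - b - 1)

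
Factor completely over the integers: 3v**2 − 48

Pull out the common factor 3; v**2 − 16 is a difference of squares.

3(v + 4)(v − 4)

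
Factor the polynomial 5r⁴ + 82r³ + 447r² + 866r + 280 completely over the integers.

(5r + 2)(r + 4)(r + 5)(r + 7)

Testing divisors of the constant over divisors of the leading coefficient, r = -5 is a root, giving the factor (r + 5) and quotient 5r³ + 57r² + 162r + 56.
Then r = -7 is a root, so (r + 7) is a factor; dividing leaves 5r² + 22r + 8.
The remaining quadratic factors as (5r + 2)(r + 4).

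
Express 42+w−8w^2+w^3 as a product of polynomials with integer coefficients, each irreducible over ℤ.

Testing divisors of the constant over divisors of the leading coefficient, w = 7 is a root, so (w−7) is a factor; dividing leaves w^2−w−6.
The remaining quadratic factors as (w+2)(w−3).

(w+2)(w−3)(w−7)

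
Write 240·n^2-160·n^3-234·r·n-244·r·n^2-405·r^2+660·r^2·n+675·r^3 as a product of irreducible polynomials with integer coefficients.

(15·r-8·n)·(9·r+10·n)·(5·r+2·n-3)

Group: 5·r·(135·r^2+78·r·n-80·n^2) + (2·n-3)·(135·r^2+78·r·n-80·n^2); both groups contain (135·r^2+78·r·n-80·n^2), so (5·r+2·n-3) is a factor with cofactor 135·r^2+78·r·n-80·n^2.
The cofactor groups again: 135·r^2+78·r·n-80·n^2 = 9·r·(15·r-8·n) + 10·n·(15·r-8·n); both groups contain (15·r-8·n), giving (9·r+10·n)·(15·r-8·n).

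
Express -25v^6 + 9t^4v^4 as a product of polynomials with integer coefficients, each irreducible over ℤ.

v^4(3t^2 + 5v)(3t^2 - 5v)

Factor out v^4 first: what remains is 9t^4 - 25v^2.
Recognize a difference of squares with the parts 3t^2 and 5v.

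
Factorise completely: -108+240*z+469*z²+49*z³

Trying the rational-root candidates, z = 2/7 is a root, so (7*z-2) is a factor; dividing leaves 7*z²+69*z+54.
The remaining quadratic factors as (z+9)(7*z+6).

(7*z+6)*(7*z-2)*(z+9)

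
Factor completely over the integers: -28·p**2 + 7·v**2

Pull out the common factor 7; v**2 - 4·p**2 is a difference of squares.

7·(v - 2·p)·(v + 2·p)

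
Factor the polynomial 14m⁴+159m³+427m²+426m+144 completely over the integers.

Among the possible rational roots, m = -8 is a root, giving the factor (m+8) and quotient 14m³+47m²+51m+18.
Next, m = -3/2 is a root, giving the factor (2m+3) and quotient 7m²+13m+6.
The remaining quadratic factors as (7m+6)(m+1).

(2m+3)(7m+6)(m+1)(m+8)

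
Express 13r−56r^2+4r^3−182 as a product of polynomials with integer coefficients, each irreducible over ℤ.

Group as (4r^3+13r) + (−56r^2−182) = r(4r^2+13) − 14(4r^2+13).
Both groups share the factor (4r^2+13).

(r−14)(4r^2+13)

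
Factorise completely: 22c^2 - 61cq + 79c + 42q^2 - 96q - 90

Group: 2c(11c - 14q - 10) + (-3q + 9)(11c - 14q - 10); both groups contain (11c - 14q - 10).

(11c - 14q - 10)(2c - 3q + 9)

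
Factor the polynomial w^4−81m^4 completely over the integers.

(w−3m)(w+3m)(w^2+9m^2)

Write as (w^2)² − (9m^2)², then factor w^2−9m^2 once more.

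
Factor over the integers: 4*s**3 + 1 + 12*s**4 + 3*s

Group as (12*s**4 + 3*s) + (4*s**3 + 1) = 3*s*(4*s**3 + 1) + (4*s**3 + 1).
Both groups share the factor (4*s**3 + 1).

(3*s + 1)*(4*s**3 + 1)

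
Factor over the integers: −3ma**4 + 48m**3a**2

Pull out the common factor 3ma**2; 16m**2 − a**2 is a difference of squares.

3a**2m(4m − a)(4m + a)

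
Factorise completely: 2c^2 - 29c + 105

Need a pair with product 2·105 = 210 and sum -29: that's -15 and -14.
Split the middle term: 2c^2 - 15c - 14c + 105 = c(2c - 15) - 7(2c - 15).

(2c - 15)(c - 7)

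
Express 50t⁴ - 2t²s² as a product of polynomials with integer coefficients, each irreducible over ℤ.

Factor out 2t², leaving 25t² - s², which is a difference of two squares.

2t²(5t - s)(5t + s)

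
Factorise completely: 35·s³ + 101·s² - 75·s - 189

(5·s - 7)·(7·s + 9)·(s + 3)

By the rational root theorem, s = 7/5 is a root, giving the factor (5·s - 7) and quotient 7·s² + 30·s + 27.
The remaining quadratic factors as (s + 3)(7·s + 9).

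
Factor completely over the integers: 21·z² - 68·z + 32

Need a pair with product 21·32 = 672 and sum -68: that's -56 and -12.
Split the middle term: 21·z² - 56·z - 12·z + 32 = 7·z·(3·z - 8) - 4·(3·z - 8).

(3·z - 8)·(7·z - 4)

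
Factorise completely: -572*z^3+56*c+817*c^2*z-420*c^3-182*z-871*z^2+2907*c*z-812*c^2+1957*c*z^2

Group: 15*c*(-28*c^2+47*c*z-56*c+143*z^2+182*z) + (-4*z-1)*(-28*c^2+47*c*z-56*c+143*z^2+182*z); both groups contain (-28*c^2+47*c*z-56*c+143*z^2+182*z), so (15*c-4*z-1) is a factor with cofactor -28*c^2+47*c*z-56*c+143*z^2+182*z.
The cofactor groups again: -28*c^2+47*c*z-56*c+143*z^2+182*z = -7*c*(4*c-13*z) + (-11*z-14)*(4*c-13*z); both groups contain (4*c-13*z), giving -(7*c+11*z+14)*(4*c-13*z).

-(15*c-4*z-1)*(4*c-13*z)*(7*c+11*z+14)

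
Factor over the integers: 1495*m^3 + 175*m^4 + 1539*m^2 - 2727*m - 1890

Testing divisors of the constant over divisors of the leading coefficient, m = 6/5 is a root, so (5*m - 6) is a factor; dividing leaves 35*m^3 + 341*m^2 + 717*m + 315.
Continuing, m = -3/5 is a root, giving the factor (5*m + 3) and quotient 7*m^2 + 64*m + 105.
The remaining quadratic factors as (m + 7)(7*m + 15).

(5*m + 3)*(5*m - 6)*(7*m + 15)*(m + 7)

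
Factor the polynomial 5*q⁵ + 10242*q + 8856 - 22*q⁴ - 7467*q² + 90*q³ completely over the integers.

(5*q + 3)*(q - 12)*(q - 2)*(q² + 9*q + 123)

Testing divisors of the constant over divisors of the leading coefficient, q = 2 is a root, so (q - 2) is a factor; dividing leaves 5*q⁴ - 12*q³ + 66*q² - 7335*q - 4428.
Next, q = 12 is a root, so (q - 12) is a factor; dividing leaves 5*q³ + 48*q² + 642*q + 369.
Next, q = -3/5 is a root, giving the factor (5*q + 3) and quotient q² + 9*q + 123.
The quadratic q² + 9*q + 123 has discriminant -411 < 0 and is irreducible over ℤ.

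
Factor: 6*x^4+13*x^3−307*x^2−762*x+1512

(2*x+9)*(3*x−4)*(x+6)*(x−7)

Trying the rational-root candidates, x = −9/2 is a root, giving the factor (2*x+9) and quotient 3*x^3−7*x^2−122*x+168.
Next, x = 4/3 is a root, giving the factor (3*x−4) and quotient x^2−x−42.
The remaining quadratic factors as (x+6)(x−7).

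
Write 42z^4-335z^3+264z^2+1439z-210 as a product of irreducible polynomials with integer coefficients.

Trying the rational-root candidates, z = 1/7 is a root, so (7z-1) is a factor; dividing leaves 6z^3-47z^2+31z+210.
Next, z = 6 is a root, giving the factor (z-6) and quotient 6z^2-11z-35.
The remaining quadratic factors as (2z-7)(3z+5).

(2z-7)(3z+5)(7z-1)(z-6)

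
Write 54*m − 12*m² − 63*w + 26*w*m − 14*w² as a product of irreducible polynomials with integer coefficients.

Group: −2*w*(7*w − 6*m) + (2*m − 9)*(7*w − 6*m); both groups contain (7*w − 6*m).

−(2*w − 2*m + 9)*(7*w − 6*m)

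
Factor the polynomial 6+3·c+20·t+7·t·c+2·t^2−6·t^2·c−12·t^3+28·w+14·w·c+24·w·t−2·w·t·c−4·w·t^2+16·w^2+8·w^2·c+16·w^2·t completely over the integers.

Group: 2·w·(8·w·t+4·w·c+8·w+6·t^2+3·t·c+8·t+c+2) + (−2·t+3)·(8·w·t+4·w·c+8·w+6·t^2+3·t·c+8·t+c+2); both groups contain (8·w·t+4·w·c+8·w+6·t^2+3·t·c+8·t+c+2), so (2·w−2·t+3) is a factor with cofactor 8·w·t+4·w·c+8·w+6·t^2+3·t·c+8·t+c+2.
The cofactor groups again: 8·w·t+4·w·c+8·w+6·t^2+3·t·c+8·t+c+2 = 4·w·(2·t+c+2) + (3·t+1)·(2·t+c+2); both groups contain (2·t+c+2), giving (4·w+3·t+1)·(2·t+c+2).

(2·w−2·t+3)·(4·w+3·t+1)·(2·t+c+2)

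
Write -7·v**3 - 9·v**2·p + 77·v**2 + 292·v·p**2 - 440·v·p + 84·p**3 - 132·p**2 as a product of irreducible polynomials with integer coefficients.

Group: 7·v·(-v**2 - v·p + 11·v + 42·p**2 - 66·p) + 2·p·(-v**2 - v·p + 11·v + 42·p**2 - 66·p); both groups contain (-v**2 - v·p + 11·v + 42·p**2 - 66·p), so (7·v + 2·p) is a factor with cofactor -v**2 - v·p + 11·v + 42·p**2 - 66·p.
The cofactor groups again: -v**2 - v·p + 11·v + 42·p**2 - 66·p = -v·(v - 6·p) + (-7·p + 11)·(v - 6·p); both groups contain (v - 6·p), giving -(v + 7·p - 11)·(v - 6·p).

-(v - 6·p)·(7·v + 2·p)·(v + 7·p - 11)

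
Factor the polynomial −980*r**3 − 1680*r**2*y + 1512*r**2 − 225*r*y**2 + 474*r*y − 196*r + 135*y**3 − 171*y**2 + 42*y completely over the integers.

−(10*r + 15*y − 14)*(14*r − 3*y)*(7*r + 3*y − 1)

Group: 14*r*(−70*r**2 − 135*r*y + 108*r − 45*y**2 + 57*y − 14) − 3*y*(−70*r**2 − 135*r*y + 108*r − 45*y**2 + 57*y − 14); both groups contain (−70*r**2 − 135*r*y + 108*r − 45*y**2 + 57*y − 14), so (14*r − 3*y) is a factor with cofactor −70*r**2 − 135*r*y + 108*r − 45*y**2 + 57*y − 14.
The cofactor groups again: −70*r**2 − 135*r*y + 108*r − 45*y**2 + 57*y − 14 = −7*r*(10*r + 15*y − 14) + (−3*y + 1)*(10*r + 15*y − 14); both groups contain (10*r + 15*y − 14), giving −(7*r + 3*y − 1)*(10*r + 15*y − 14).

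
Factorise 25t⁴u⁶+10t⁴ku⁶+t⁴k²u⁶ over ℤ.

t⁴u⁶(k+5)²

Pull out the common factor t⁴u⁶, leaving k²+10k+25.
Recognize a perfect-square trinomial with the parts k and 5.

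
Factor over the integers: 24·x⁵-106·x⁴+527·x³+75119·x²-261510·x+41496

(4·x-13)·(6·x-1)·(x+14)·(x²-15·x+228)

By the rational root theorem, x = 1/6 is a root, so (6·x-1) divides it; the quotient is 4·x⁴-17·x³+85·x²+12534·x-41496.
Then x = -14 is a root, so (x+14) divides it; the quotient is 4·x³-73·x²+1107·x-2964.
Then x = 13/4 is a root, giving the factor (4·x-13) and quotient x²-15·x+228.
The quadratic x²-15·x+228 has discriminant -687 < 0 and is irreducible over ℤ.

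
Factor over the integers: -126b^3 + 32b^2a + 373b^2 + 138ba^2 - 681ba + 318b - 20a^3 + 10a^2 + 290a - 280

-(9b - 10a + 10)(7b - a - 4)(2b + 2a - 7)

Group: 7b(-18b^2 + 2ba + 43b + 20a^2 - 90a + 70) + (-a - 4)(-18b^2 + 2ba + 43b + 20a^2 - 90a + 70); both groups contain (-18b^2 + 2ba + 43b + 20a^2 - 90a + 70), so (7b - a - 4) is a factor with cofactor -18b^2 + 2ba + 43b + 20a^2 - 90a + 70.
The cofactor groups again: -18b^2 + 2ba + 43b + 20a^2 - 90a + 70 = -2b(9b - 10a + 10) + (-2a + 7)(9b - 10a + 10); both groups contain (9b - 10a + 10), giving -(2b + 2a - 7)(9b - 10a + 10).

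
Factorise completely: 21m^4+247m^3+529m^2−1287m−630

Trying the rational-root candidates, m = −6 is a root, so (m+6) is a factor; dividing leaves 21m^3+121m^2−197m−105.
Next, m = 5/3 is a root, giving the factor (3m−5) and quotient 7m^2+52m+21.
The remaining quadratic factors as (7m+3)(m+7).

(3m−5)(7m+3)(m+6)(m+7)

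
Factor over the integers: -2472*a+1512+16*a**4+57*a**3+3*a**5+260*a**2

By the rational root theorem, a = -7 is a root, giving the factor (a+7) and quotient 3*a**4-5*a**3+92*a**2-384*a+216.
Then a = 3 is a root, so (a-3) is a factor; dividing leaves 3*a**3+4*a**2+104*a-72.
Then a = 2/3 is a root, so (3*a-2) is a factor; dividing leaves a**2+2*a+36.
The quadratic a**2+2*a+36 has discriminant -140 < 0 and is irreducible over ℤ.

(3*a-2)*(a+7)*(a-3)*(a**2+2*a+36)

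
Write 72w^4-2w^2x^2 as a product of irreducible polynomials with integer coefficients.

2w^2(6w+x)(6w-x)

Factor out 2w^2, leaving 36w^2-x^2, which is a difference of two squares.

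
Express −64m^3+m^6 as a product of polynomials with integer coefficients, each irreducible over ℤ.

Every term has a factor of m^3; factoring it out leaves m^3−64.
Recognize a difference of cubes with the parts m and 4.

m^3(m−4)(m^2+4m+16)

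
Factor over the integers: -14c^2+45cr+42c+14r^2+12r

Group: -2c(7c+2r) + (7r+6)(7c+2r); both groups contain (7c+2r).

-(2c-7r-6)(7c+2r)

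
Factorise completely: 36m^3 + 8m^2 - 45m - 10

(9m + 2)(4m^2 - 5)

Group as (36m^3 - 45m) + (8m^2 - 10) = 9m(4m^2 - 5) + 2(4m^2 - 5).
Both groups share the factor (4m^2 - 5).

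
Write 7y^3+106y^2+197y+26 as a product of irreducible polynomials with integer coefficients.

(7y+1)(y+13)(y+2)

Among the possible rational roots, y = -1/7 is a root, giving the factor (7y+1) and quotient y^2+15y+26.
The remaining quadratic factors as (y+13)(y+2).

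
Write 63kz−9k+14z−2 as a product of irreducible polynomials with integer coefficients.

Group as (63kz−9k) + (14z−2) = 9k(7z−1) + 2(7z−1).
Both groups share the factor (7z−1).

(7z−1)(9k+2)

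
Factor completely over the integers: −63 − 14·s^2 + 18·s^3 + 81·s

Group as (18·s^3 + 81·s) + (−14·s^2 − 63) = 9·s·(2·s^2 + 9) − 7·(2·s^2 + 9).
Both groups share the factor (2·s^2 + 9).

(9·s − 7)·(2·s^2 + 9)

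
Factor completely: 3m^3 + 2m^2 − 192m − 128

By the rational root theorem, m = −2/3 is a root, so (3m + 2) divides it; the quotient is m^2 − 64.
The remaining quadratic factors as (m − 8)(m + 8).

(3m + 2)(m + 8)(m − 8)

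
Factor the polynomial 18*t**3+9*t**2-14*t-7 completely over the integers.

(2*t+1)*(9*t**2-7)

Group as (18*t**3-14*t) + (9*t**2-7) = 2*t*(9*t**2-7) + (9*t**2-7).
Both groups share the factor (9*t**2-7).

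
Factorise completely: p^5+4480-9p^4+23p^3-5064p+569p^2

(p+8)(p-1)(p-7)(p^2-9p+80)

Among the possible rational roots, p = 1 is a root, so (p-1) is a factor; dividing leaves p^4-8p^3+15p^2+584p-4480.
Then p = 7 is a root, so (p-7) divides it; the quotient is p^3-p^2+8p+640.
Continuing, p = -8 is a root, so (p+8) divides it; the quotient is p^2-9p+80.
The quadratic p^2-9p+80 has discriminant -239 < 0 and is irreducible over ℤ.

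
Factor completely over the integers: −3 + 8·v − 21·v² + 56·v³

(8·v − 3)·(7·v² + 1)

Group as (56·v³ + 8·v) + (−21·v² − 3) = 8·v·(7·v² + 1) − 3·(7·v² + 1).
Both groups share the factor (7·v² + 1).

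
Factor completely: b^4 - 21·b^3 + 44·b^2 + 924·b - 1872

(b + 6)·(b - 12)·(b - 13)·(b - 2)

By the rational root theorem, b = -6 is a root, so (b + 6) is a factor; dividing leaves b^3 - 27·b^2 + 206·b - 312.
Then b = 2 is a root, so (b - 2) divides it; the quotient is b^2 - 25·b + 156.
The remaining quadratic factors as (b - 12)(b - 13).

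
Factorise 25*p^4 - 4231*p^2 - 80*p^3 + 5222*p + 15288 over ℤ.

Among the possible rational roots, p = -12 is a root, giving the factor (p + 12) and quotient 25*p^3 - 380*p^2 + 329*p + 1274.
Next, p = 14 is a root, so (p - 14) is a factor; dividing leaves 25*p^2 - 30*p - 91.
The remaining quadratic factors as (5*p - 13)(5*p + 7).

(5*p + 7)*(5*p - 13)*(p + 12)*(p - 14)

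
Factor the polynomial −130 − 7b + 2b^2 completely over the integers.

Need a pair with product 2·(−130) = −260 and sum −7: that's 13 and −20.
Split the middle term: 2b^2 + 13b − 20b − 130 = b(2b + 13) − 10(2b + 13).

(2b + 13)(b − 10)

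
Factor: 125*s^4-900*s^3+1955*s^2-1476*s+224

(5*s-1)*(5*s-7)*(5*s-8)*(s-4)

Testing divisors of the constant over divisors of the leading coefficient, s = 1/5 is a root, giving the factor (5*s-1) and quotient 25*s^3-175*s^2+356*s-224.
Next, s = 7/5 is a root, so (5*s-7) divides it; the quotient is 5*s^2-28*s+32.
The remaining quadratic factors as (5*s-8)(s-4).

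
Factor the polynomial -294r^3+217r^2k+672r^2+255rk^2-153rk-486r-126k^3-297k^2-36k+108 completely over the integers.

Group: 7r(-42r^2+67rk+78r-21k^2-60k-36) + (6k-3)(-42r^2+67rk+78r-21k^2-60k-36); both groups contain (-42r^2+67rk+78r-21k^2-60k-36), so (7r+6k-3) is a factor with cofactor -42r^2+67rk+78r-21k^2-60k-36.
The cofactor groups again: -42r^2+67rk+78r-21k^2-60k-36 = -7r(6r-7k-6) + (3k+6)(6r-7k-6); both groups contain (6r-7k-6), giving -(7r-3k-6)(6r-7k-6).

-(7r-3k-6)(6r-7k-6)(7r+6k-3)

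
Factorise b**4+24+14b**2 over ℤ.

(b**2+12)(b**2+2)

Substitute u = b**2 to get a quadratic in u, then factor.
b**2+12 is irreducible over ℤ (always positive, so no real roots).
b**2+2 is irreducible over ℤ (always positive, so no real roots).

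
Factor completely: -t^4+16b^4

(2b+t)(2b-t)(4b^2+t^2)

(2b)⁴ − (t)⁴ = ((2b)² − (t)²)((2b)² + (t)²); the first factor splits again, the second (4b^2+t^2) is irreducible.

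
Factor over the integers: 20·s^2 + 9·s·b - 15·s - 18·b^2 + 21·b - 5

Group: 5·s·(4·s - 3·b + 1) + (6·b - 5)·(4·s - 3·b + 1); both groups contain (4·s - 3·b + 1).

(4·s - 3·b + 1)·(5·s + 6·b - 5)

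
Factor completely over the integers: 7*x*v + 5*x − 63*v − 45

(7*v + 5)*(x − 9)

Group as (7*x*v + 5*x) + (−63*v − 45) = x*(7*v + 5) − 9*(7*v + 5).
Both groups share the factor (7*v + 5).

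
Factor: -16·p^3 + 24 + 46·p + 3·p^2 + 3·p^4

(3·p + 2)·(p + 1)·(p - 3)·(p - 4)

Trying the rational-root candidates, p = -1 is a root, so (p + 1) is a factor; dividing leaves 3·p^3 - 19·p^2 + 22·p + 24.
Then p = -2/3 is a root, so (3·p + 2) divides it; the quotient is p^2 - 7·p + 12.
The remaining quadratic factors as (p - 3)(p - 4).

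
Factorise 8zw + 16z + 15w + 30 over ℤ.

(8z + 15)(w + 2)

Group as (8zw + 16z) + (15w + 30) = 8z(w + 2) + 15(w + 2).
Both groups share the factor (w + 2).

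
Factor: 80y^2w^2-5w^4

5w^2(4y-w)(4y+w)

Pull out the common factor 5w^2; 16y^2-w^2 is a difference of squares.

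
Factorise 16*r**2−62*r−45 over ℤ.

(2*r−9)*(8*r+5)

Need a pair with product 16·(−45) = −720 and sum −62: that's −72 and 10.
Split the middle term: 16*r**2−72*r + 10*r−45 = 8*r*(2*r−9) + 5*(2*r−9).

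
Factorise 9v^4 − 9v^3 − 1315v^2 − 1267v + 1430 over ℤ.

Among the possible rational roots, v = −11 is a root, so (v + 11) divides it; the quotient is 9v^3 − 108v^2 − 127v + 130.
Next, v = −5/3 is a root, giving the factor (3v + 5) and quotient 3v^2 − 41v + 26.
The remaining quadratic factors as (v − 13)(3v − 2).

(3v + 5)(3v − 2)(v + 11)(v − 13)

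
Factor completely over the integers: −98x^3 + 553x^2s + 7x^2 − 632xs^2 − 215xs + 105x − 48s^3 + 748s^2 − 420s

−(7x − 12s + 7)(x − 4s)(14x + s − 15)

Group: 7x(−14x^2 + 55xs + 15x + 4s^2 − 60s) + (−12s + 7)(−14x^2 + 55xs + 15x + 4s^2 − 60s); both groups contain (−14x^2 + 55xs + 15x + 4s^2 − 60s), so (7x − 12s + 7) is a factor with cofactor −14x^2 + 55xs + 15x + 4s^2 − 60s.
The cofactor groups again: −14x^2 + 55xs + 15x + 4s^2 − 60s = −x(14x + s − 15) + 4s(14x + s − 15); both groups contain (14x + s − 15), giving −(x − 4s)(14x + s − 15).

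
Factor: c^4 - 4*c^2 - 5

Substitute u = c^2 to get a quadratic in u, then factor.
c^2 + 1 is irreducible over ℤ (sum of squares).
c^2 - 5 is irreducible over ℤ (5 is not a perfect square).

(c^2 + 1)*(c^2 - 5)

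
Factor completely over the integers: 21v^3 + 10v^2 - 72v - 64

(3v + 4)(7v + 8)(v - 2)

Among the possible rational roots, v = -8/7 is a root, so (7v + 8) is a factor; dividing leaves 3v^2 - 2v - 8.
The remaining quadratic factors as (v - 2)(3v + 4).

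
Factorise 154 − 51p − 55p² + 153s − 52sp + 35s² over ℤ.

(5s − 11p + 14)(7s + 5p + 11)

Group: 5s(7s + 5p + 11) + (−11p + 14)(7s + 5p + 11); both groups contain (7s + 5p + 11).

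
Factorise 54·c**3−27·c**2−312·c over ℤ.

3·c·(3·c−8)·(6·c+13)

Pull out the common factor 3·c, then factor the remaining trinomial.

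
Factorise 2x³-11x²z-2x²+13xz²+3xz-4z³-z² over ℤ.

(2x-z)(x-4z-1)(x-z)

Group: x(2x²-3xz+z²) + (-4z-1)(2x²-3xz+z²); both groups contain (2x²-3xz+z²), so (x-4z-1) is a factor with cofactor 2x²-3xz+z².
The cofactor groups again: 2x²-3xz+z² = x(2x-z) - z(2x-z); both groups contain (2x-z), giving (x-z)(2x-z).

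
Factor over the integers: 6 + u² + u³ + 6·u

(u + 1)·(u² + 6)

Group as (u³ + 6·u) + (u² + 6) = u·(u² + 6) + (u² + 6).
Both groups share the factor (u² + 6).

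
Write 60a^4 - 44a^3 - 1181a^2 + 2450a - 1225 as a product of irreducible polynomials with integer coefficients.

By the rational root theorem, a = 7/2 is a root, giving the factor (2a - 7) and quotient 30a^3 + 83a^2 - 300a + 175.
Continuing, a = -5 is a root, giving the factor (a + 5) and quotient 30a^2 - 67a + 35.
The remaining quadratic factors as (5a - 7)(6a - 5).

(2a - 7)(5a - 7)(6a - 5)(a + 5)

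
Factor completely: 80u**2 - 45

5(4u + 3)(4u - 3)

Every term has a factor of 5. Then 16u**2 - 9 = (4u)² − (3)².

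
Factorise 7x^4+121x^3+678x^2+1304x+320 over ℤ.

(7x+2)(x+4)(x+5)(x+8)

Testing divisors of the constant over divisors of the leading coefficient, x = −4 is a root, so (x+4) divides it; the quotient is 7x^3+93x^2+306x+80.
Next, x = −2/7 is a root, so (7x+2) is a factor; dividing leaves x^2+13x+40.
The remaining quadratic factors as (x+5)(x+8).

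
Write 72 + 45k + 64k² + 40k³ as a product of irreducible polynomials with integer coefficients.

(5k + 8)(8k² + 9)

Group as (40k³ + 45k) + (64k² + 72) = 5k(8k² + 9) + 8(8k² + 9).
Both groups share the factor (8k² + 9).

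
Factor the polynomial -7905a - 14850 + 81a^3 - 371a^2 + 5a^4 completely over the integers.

Testing divisors of the constant over divisors of the leading coefficient, a = -11/5 is a root, so (5a + 11) is a factor; dividing leaves a^3 + 14a^2 - 105a - 1350.
Continuing, a = -9 is a root, so (a + 9) is a factor; dividing leaves a^2 + 5a - 150.
The remaining quadratic factors as (a + 15)(a - 10).

(5a + 11)(a + 15)(a + 9)(a - 10)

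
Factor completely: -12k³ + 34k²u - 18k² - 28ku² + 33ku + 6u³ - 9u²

Group: 2k(-6k² + 8ku - 9k - 2u² + 3u) - 3u(-6k² + 8ku - 9k - 2u² + 3u); both groups contain (-6k² + 8ku - 9k - 2u² + 3u), so (2k - 3u) is a factor with cofactor -6k² + 8ku - 9k - 2u² + 3u.
The cofactor groups again: -6k² + 8ku - 9k - 2u² + 3u = -3k(2k - 2u + 3) + u(2k - 2u + 3); both groups contain (2k - 2u + 3), giving -(3k - u)(2k - 2u + 3).

-(2k - 2u + 3)(2k - 3u)(3k - u)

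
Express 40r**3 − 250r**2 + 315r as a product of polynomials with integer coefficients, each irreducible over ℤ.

5r(2r − 9)(4r − 7)

Pull out the common factor 5r, then factor the remaining trinomial.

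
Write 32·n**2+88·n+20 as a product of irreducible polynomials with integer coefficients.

4·(2·n+5)·(4·n+1)

Pull out the common factor 4, then factor the remaining trinomial.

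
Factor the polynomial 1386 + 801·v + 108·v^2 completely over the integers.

Pull out the common factor 9, then factor the remaining trinomial.

9·(3·v + 14)·(4·v + 11)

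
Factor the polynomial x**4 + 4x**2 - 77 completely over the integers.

Substitute u = x**2 to get a quadratic in u, then factor.
x**2 + 11 is irreducible over ℤ (always positive, so no real roots).
x**2 - 7 is irreducible over ℤ (7 is not a perfect square).

(x**2 + 11)(x**2 - 7)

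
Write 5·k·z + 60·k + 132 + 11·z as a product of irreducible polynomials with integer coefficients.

Group as (5·k·z + 60·k) + (11·z + 132) = 5·k·(z + 12) + 11·(z + 12).
Both groups share the factor (z + 12).

(5·k + 11)·(z + 12)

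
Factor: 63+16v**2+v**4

Substitute u = v**2 to get a quadratic in u, then factor.
v**2+9 is irreducible over ℤ (sum of squares).
v**2+7 is irreducible over ℤ (always positive, so no real roots).

(v**2+7)(v**2+9)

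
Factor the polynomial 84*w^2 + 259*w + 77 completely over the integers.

7*(3*w + 1)*(4*w + 11)

Pull out the common factor 7, then factor the remaining trinomial.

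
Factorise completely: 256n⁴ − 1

Difference of squares twice: with A = 4n and B = 1, A⁴ − B⁴ = (A² − B²)(A² + B²), and A² − B² factors again.

(4n + 1)(4n − 1)(16n² + 1)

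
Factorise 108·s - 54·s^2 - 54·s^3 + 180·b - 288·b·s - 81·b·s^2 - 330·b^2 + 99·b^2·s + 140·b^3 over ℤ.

(4·b - 3·s - 6)·(5·b + 3·s)·(7·b + 6·s - 6)

Group: 7·b·(20·b^2 - 3·b·s - 30·b - 9·s^2 - 18·s) + (6·s - 6)·(20·b^2 - 3·b·s - 30·b - 9·s^2 - 18·s); both groups contain (20·b^2 - 3·b·s - 30·b - 9·s^2 - 18·s), so (7·b + 6·s - 6) is a factor with cofactor 20·b^2 - 3·b·s - 30·b - 9·s^2 - 18·s.
The cofactor groups again: 20·b^2 - 3·b·s - 30·b - 9·s^2 - 18·s = 4·b·(5·b + 3·s) + (-3·s - 6)·(5·b + 3·s); both groups contain (5·b + 3·s), giving (4·b - 3·s - 6)·(5·b + 3·s).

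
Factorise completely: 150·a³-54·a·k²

6·a·(5·a+3·k)·(5·a-3·k)

Factor out 6·a, leaving 25·a²-9·k², which is a difference of two squares.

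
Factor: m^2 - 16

Two integers with product -16 and sum 0 are -4 and 4.

(m + 4)(m - 4)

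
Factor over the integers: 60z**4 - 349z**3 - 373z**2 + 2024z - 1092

Testing divisors of the constant over divisors of the leading coefficient, z = -13/5 is a root, so (5z + 13) is a factor; dividing leaves 12z**3 - 101z**2 + 188z - 84.
Continuing, z = 6 is a root, giving the factor (z - 6) and quotient 12z**2 - 29z + 14.
The remaining quadratic factors as (4z - 7)(3z - 2).

(3z - 2)(4z - 7)(5z + 13)(z - 6)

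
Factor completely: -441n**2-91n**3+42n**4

Pull out the common factor 7n**2, then factor the remaining trinomial.

7n**2(2n-9)(3n+7)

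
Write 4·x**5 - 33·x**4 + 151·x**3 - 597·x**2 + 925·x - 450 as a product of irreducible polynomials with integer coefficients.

Among the possible rational roots, x = 5 is a root, giving the factor (x - 5) and quotient 4·x**4 - 13·x**3 + 86·x**2 - 167·x + 90.
Continuing, x = 5/4 is a root, so (4·x - 5) is a factor; dividing leaves x**3 - 2·x**2 + 19·x - 18.
Continuing, x = 1 is a root, so (x - 1) divides it; the quotient is x**2 - x + 18.
The quadratic x**2 - x + 18 has discriminant -71 < 0 and is irreducible over ℤ.

(4·x - 5)·(x - 1)·(x - 5)·(x**2 - x + 18)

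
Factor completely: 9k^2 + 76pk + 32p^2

(4p + 9k)(8p + k)

Group: 4p(8p + k) + 9k(8p + k); both groups contain (8p + k).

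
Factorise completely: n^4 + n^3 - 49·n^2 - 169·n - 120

(n + 1)·(n + 3)·(n + 5)·(n - 8)

Among the possible rational roots, n = -1 is a root, so (n + 1) is a factor; dividing leaves n^3 - 49·n - 120.
Then n = -5 is a root, giving the factor (n + 5) and quotient n^2 - 5·n - 24.
The remaining quadratic factors as (n + 3)(n - 8).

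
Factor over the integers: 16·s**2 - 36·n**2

4·(2·s - 3·n)·(2·s + 3·n)

Factor out 4, leaving 4·s**2 - 9·n**2, which is a difference of two squares.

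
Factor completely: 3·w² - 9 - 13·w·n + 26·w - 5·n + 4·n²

(w - 4·n + 9)·(3·w - n - 1)

Group: 3·w·(w - 4·n + 9) + (-n - 1)·(w - 4·n + 9); both groups contain (w - 4·n + 9).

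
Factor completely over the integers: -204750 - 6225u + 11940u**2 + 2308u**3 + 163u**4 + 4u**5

Trying the rational-root candidates, u = 13/4 is a root, so (4u - 13) is a factor; dividing leaves u**4 + 44u**3 + 720u**2 + 5325u + 15750.
Continuing, u = -14 is a root, so (u + 14) divides it; the quotient is u**3 + 30u**2 + 300u + 1125.
Then u = -15 is a root, so (u + 15) is a factor; dividing leaves u**2 + 15u + 75.
The quadratic u**2 + 15u + 75 has discriminant -75 < 0 and is irreducible over ℤ.

(4u - 13)(u + 14)(u + 15)(u**2 + 15u + 75)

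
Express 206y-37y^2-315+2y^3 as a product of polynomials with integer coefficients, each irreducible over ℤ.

Testing divisors of the constant over divisors of the leading coefficient, y = 7 is a root, so (y-7) divides it; the quotient is 2y^2-23y+45.
The remaining quadratic factors as (y-9)(2y-5).

(2y-5)(y-7)(y-9)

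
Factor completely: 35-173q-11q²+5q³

(5q-1)(q+5)(q-7)

Among the possible rational roots, q = 7 is a root, so (q-7) divides it; the quotient is 5q²+24q-5.
The remaining quadratic factors as (q+5)(5q-1).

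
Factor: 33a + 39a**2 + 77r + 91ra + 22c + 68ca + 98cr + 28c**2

Group: 14c(2c + 7r + 3a) + (13a + 11)(2c + 7r + 3a); both groups contain (2c + 7r + 3a).

(14c + 13a + 11)(2c + 7r + 3a)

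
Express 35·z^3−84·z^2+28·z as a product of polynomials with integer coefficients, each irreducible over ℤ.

Pull out the common factor 7·z, then factor the remaining trinomial.

7·z·(5·z−2)·(z−2)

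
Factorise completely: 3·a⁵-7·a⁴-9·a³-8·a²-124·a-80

(3·a+2)·(a+2)·(a-4)·(a²-a+5)

Among the possible rational roots, a = 4 is a root, giving the factor (a-4) and quotient 3·a⁴+5·a³+11·a²+36·a+20.
Next, a = -2 is a root, giving the factor (a+2) and quotient 3·a³-a²+13·a+10.
Next, a = -2/3 is a root, so (3·a+2) is a factor; dividing leaves a²-a+5.
The quadratic a²-a+5 has discriminant -19 < 0 and is irreducible over ℤ.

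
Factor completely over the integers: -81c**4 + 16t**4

Difference of squares twice: with A = 2t and B = 3c, A⁴ − B⁴ = (A² − B²)(A² + B²), and A² − B² factors again.

(2t - 3c)(2t + 3c)(4t**2 + 9c**2)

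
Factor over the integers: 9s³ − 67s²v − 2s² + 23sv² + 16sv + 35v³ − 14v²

(9s + 5v − 2)(s − 7v)(s − v)

Group: 9s(s² − 8sv + 7v²) + (5v − 2)(s² − 8sv + 7v²); both groups contain (s² − 8sv + 7v²), so (9s + 5v − 2) is a factor with cofactor s² − 8sv + 7v².
The cofactor groups again: s² − 8sv + 7v² = s(s − 7v) − v(s − 7v); both groups contain (s − 7v), giving (s − v)(s − 7v).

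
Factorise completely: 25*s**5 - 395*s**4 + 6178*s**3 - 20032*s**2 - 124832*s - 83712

(5*s + 12)*(5*s + 4)*(s - 8)*(s**2 - 11*s + 218)

Among the possible rational roots, s = 8 is a root, so (s - 8) is a factor; dividing leaves 25*s**4 - 195*s**3 + 4618*s**2 + 16912*s + 10464.
Continuing, s = -4/5 is a root, giving the factor (5*s + 4) and quotient 5*s**3 - 43*s**2 + 958*s + 2616.
Continuing, s = -12/5 is a root, giving the factor (5*s + 12) and quotient s**2 - 11*s + 218.
The quadratic s**2 - 11*s + 218 has discriminant -751 < 0 and is irreducible over ℤ.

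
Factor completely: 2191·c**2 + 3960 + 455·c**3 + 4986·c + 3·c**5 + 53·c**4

(3·c + 5)·(c + 3)·(c + 6)·(c**2 + 7·c + 44)

By the rational root theorem, c = -3 is a root, giving the factor (c + 3) and quotient 3·c**4 + 44·c**3 + 323·c**2 + 1222·c + 1320.
Continuing, c = -6 is a root, giving the factor (c + 6) and quotient 3·c**3 + 26·c**2 + 167·c + 220.
Next, c = -5/3 is a root, giving the factor (3·c + 5) and quotient c**2 + 7·c + 44.
The quadratic c**2 + 7·c + 44 has discriminant -127 < 0 and is irreducible over ℤ.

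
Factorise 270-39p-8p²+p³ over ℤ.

Among the possible rational roots, p = -6 is a root, so (p+6) is a factor; dividing leaves p²-14p+45.
The remaining quadratic factors as (p-9)(p-5).

(p+6)(p-5)(p-9)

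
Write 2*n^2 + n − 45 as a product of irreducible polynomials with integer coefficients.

(2*n − 9)*(n + 5)

Need a pair with product 2·(−45) = −90 and sum 1: that's −9 and 10.
Split the middle term: 2*n^2 − 9*n + 10*n − 45 = n*(2*n − 9) + 5*(2*n − 9).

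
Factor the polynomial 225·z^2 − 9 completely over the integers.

Factor out 9, leaving 25·z^2 − 1, which is a difference of two squares.

9·(5·z + 1)·(5·z − 1)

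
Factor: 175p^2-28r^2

7(5p+2r)(5p-2r)

Pull out the common factor 7; 25p^2-4r^2 is a difference of squares.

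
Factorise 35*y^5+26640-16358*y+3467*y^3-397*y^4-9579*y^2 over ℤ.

(5*y+9)*(7*y-8)*(y-5)*(y^2-7*y+74)

By the rational root theorem, y = 8/7 is a root, so (7*y-8) is a factor; dividing leaves 5*y^4-51*y^3+437*y^2-869*y-3330.
Continuing, y = 5 is a root, so (y-5) divides it; the quotient is 5*y^3-26*y^2+307*y+666.
Then y = -9/5 is a root, giving the factor (5*y+9) and quotient y^2-7*y+74.
The quadratic y^2-7*y+74 has discriminant -247 < 0 and is irreducible over ℤ.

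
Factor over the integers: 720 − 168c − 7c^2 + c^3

By the rational root theorem, c = 4 is a root, giving the factor (c − 4) and quotient c^2 − 3c − 180.
The remaining quadratic factors as (c + 12)(c − 15).

(c + 12)(c − 15)(c − 4)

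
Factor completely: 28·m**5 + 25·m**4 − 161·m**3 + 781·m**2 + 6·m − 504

(4·m + 3)·(7·m − 6)·(m + 4)·(m**2 − 3·m + 7)

Trying the rational-root candidates, m = −3/4 is a root, so (4·m + 3) is a factor; dividing leaves 7·m**4 + m**3 − 41·m**2 + 226·m − 168.
Next, m = 6/7 is a root, so (7·m − 6) is a factor; dividing leaves m**3 + m**2 − 5·m + 28.
Continuing, m = −4 is a root, so (m + 4) is a factor; dividing leaves m**2 − 3·m + 7.
The quadratic m**2 − 3·m + 7 has discriminant −19 < 0 and is irreducible over ℤ.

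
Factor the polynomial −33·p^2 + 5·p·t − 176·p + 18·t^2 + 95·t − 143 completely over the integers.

−(11·p − 9·t + 11)·(3·p + 2·t + 13)

Group: −11·p·(3·p + 2·t + 13) + (9·t − 11)·(3·p + 2·t + 13); both groups contain (3·p + 2·t + 13).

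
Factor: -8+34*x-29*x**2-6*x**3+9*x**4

Trying the rational-root candidates, x = 4/3 is a root, giving the factor (3*x-4) and quotient 3*x**3+2*x**2-7*x+2.
Then x = -2 is a root, so (x+2) is a factor; dividing leaves 3*x**2-4*x+1.
The remaining quadratic factors as (3*x-1)(x-1).

(3*x-1)*(3*x-4)*(x+2)*(x-1)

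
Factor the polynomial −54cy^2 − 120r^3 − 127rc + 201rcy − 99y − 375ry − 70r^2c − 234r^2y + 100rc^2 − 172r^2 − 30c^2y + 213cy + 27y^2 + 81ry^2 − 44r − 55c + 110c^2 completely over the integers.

Group: 4r(−30r^2 + 20rc + 9ry − 43r − 6cy + 22c + 3y − 11) + (5c + 9y)(−30r^2 + 20rc + 9ry − 43r − 6cy + 22c + 3y − 11); both groups contain (−30r^2 + 20rc + 9ry − 43r − 6cy + 22c + 3y − 11), so (4r + 5c + 9y) is a factor with cofactor −30r^2 + 20rc + 9ry − 43r − 6cy + 22c + 3y − 11.
The cofactor groups again: −30r^2 + 20rc + 9ry − 43r − 6cy + 22c + 3y − 11 = −3r(10r − 3y + 11) + (2c − 1)(10r − 3y + 11); both groups contain (10r − 3y + 11), giving −(3r − 2c + 1)(10r − 3y + 11).

−(3r − 2c + 1)(10r − 3y + 11)(4r + 5c + 9y)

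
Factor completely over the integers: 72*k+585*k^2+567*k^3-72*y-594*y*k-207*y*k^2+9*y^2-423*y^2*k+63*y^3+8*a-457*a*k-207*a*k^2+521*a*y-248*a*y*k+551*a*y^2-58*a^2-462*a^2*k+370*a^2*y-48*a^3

-(6*a+7*y+9*k+8)*(8*a+y-7*k-1)*(a-9*y+9*k)

Group: 8*a*(-6*a^2+47*a*y-63*a*k-8*a+63*y^2+18*y*k+72*y-81*k^2-72*k) + (y-7*k-1)*(-6*a^2+47*a*y-63*a*k-8*a+63*y^2+18*y*k+72*y-81*k^2-72*k); both groups contain (-6*a^2+47*a*y-63*a*k-8*a+63*y^2+18*y*k+72*y-81*k^2-72*k), so (8*a+y-7*k-1) is a factor with cofactor -6*a^2+47*a*y-63*a*k-8*a+63*y^2+18*y*k+72*y-81*k^2-72*k.
The cofactor groups again: -6*a^2+47*a*y-63*a*k-8*a+63*y^2+18*y*k+72*y-81*k^2-72*k = -a*(6*a+7*y+9*k+8) + (9*y-9*k)*(6*a+7*y+9*k+8); both groups contain (6*a+7*y+9*k+8), giving -(a-9*y+9*k)*(6*a+7*y+9*k+8).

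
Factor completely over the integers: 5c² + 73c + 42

Need a pair with product 5·42 = 210 and sum 73: that's 3 and 70.
Split the middle term: 5c² + 3c + 70c + 42 = c(5c + 3) + 14(5c + 3).

(5c + 3)(c + 14)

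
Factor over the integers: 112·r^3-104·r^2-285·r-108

Among the possible rational roots, r = -3/4 is a root, giving the factor (4·r+3) and quotient 28·r^2-47·r-36.
The remaining quadratic factors as (7·r+4)(4·r-9).

(4·r+3)·(4·r-9)·(7·r+4)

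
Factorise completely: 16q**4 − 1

(2q + 1)(2q − 1)(4q**2 + 1)

Write as (4q**2)² − (1)², then factor 4q**2 − 1 once more.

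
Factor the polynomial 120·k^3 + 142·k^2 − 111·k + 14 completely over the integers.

Among the possible rational roots, k = 1/6 is a root, so (6·k − 1) is a factor; dividing leaves 20·k^2 + 27·k − 14.
The remaining quadratic factors as (4·k + 7)(5·k − 2).

(4·k + 7)·(5·k − 2)·(6·k − 1)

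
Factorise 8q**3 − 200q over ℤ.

8q(q + 5)(q − 5)

Every term has a factor of 8q. Then q**2 − 25 = (q)² − (5)².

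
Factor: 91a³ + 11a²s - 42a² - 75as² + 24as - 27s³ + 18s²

(13a + 9s - 6)(7a + 3s)(a - s)

Group: 7a(13a² - 4as - 6a - 9s² + 6s) + 3s(13a² - 4as - 6a - 9s² + 6s); both groups contain (13a² - 4as - 6a - 9s² + 6s), so (7a + 3s) is a factor with cofactor 13a² - 4as - 6a - 9s² + 6s.
The cofactor groups again: 13a² - 4as - 6a - 9s² + 6s = 13a(a - s) + (9s - 6)(a - s); both groups contain (a - s), giving (13a + 9s - 6)(a - s).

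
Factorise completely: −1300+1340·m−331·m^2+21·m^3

By the rational root theorem, m = 10 is a root, so (m−10) divides it; the quotient is 21·m^2−121·m+130.
The remaining quadratic factors as (7·m−10)(3·m−13).

(3·m−13)·(7·m−10)·(m−10)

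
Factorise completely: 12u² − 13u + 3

(3u − 1)(4u − 3)

Need a pair with product 12·3 = 36 and sum −13: that's −4 and −9.
Split the middle term: 12u² − 4u − 9u + 3 = 4u(3u − 1) − 3(3u − 1).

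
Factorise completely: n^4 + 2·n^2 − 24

Substitute u = n^2 to get a quadratic in u, then factor.
n^2 − 4 is a difference of squares.
n^2 + 6 is irreducible over ℤ (always positive, so no real roots).

(n + 2)·(n − 2)·(n^2 + 6)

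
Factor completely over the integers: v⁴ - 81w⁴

Difference of squares twice: with A = v and B = 3w, A⁴ − B⁴ = (A² − B²)(A² + B²), and A² − B² factors again.

(v + 3w)(v - 3w)(v² + 9w²)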